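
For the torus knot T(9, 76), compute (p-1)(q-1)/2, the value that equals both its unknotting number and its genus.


For a torus knot T(p,q), both the unknotting number and genus equal (p-1)(q-1)/2.
= (9-1)(76-1)/2
= 8*75/2
= 600/2 = 300

300


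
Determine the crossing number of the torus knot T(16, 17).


For a torus knot T(p, q) with gcd(p,q)=1,
the crossing number is min(p*(q-1), q*(p-1)).
p*(q-1) = 16*16 = 256
q*(p-1) = 17*15 = 255
min(256, 255) = 255

255


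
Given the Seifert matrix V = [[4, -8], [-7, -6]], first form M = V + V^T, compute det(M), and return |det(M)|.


Step 1: Form V + V^T where V = [[4, -8], [-7, -6]]
  V^T = [[4, -7], [-8, -6]]
  V + V^T = [[8, -15], [-15, -12]]
Step 2: det(V + V^T) = 8*(-12) - (-15)*(-15)
  = -96 - 225 = -321
Step 3: Knot determinant = |det(V + V^T)| = |-321| = 321

321


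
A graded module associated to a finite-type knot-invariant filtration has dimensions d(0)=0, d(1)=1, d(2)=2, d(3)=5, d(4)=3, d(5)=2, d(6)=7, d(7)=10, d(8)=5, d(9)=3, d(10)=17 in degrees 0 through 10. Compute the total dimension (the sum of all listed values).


Total dimension = d(0) + d(1) + ... + d(10)
= 0 + 1 + 2 + 5 + 3 + 2 + 7 + 10 + 5 + 3 + 17
= 55

55


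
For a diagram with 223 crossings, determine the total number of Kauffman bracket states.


Each crossing contributes 2 choices (A-smoothing or B-smoothing).
Total states = 2^223 = 13479973333575319897333507543509815336818572211270286240551805124608

13479973333575319897333507543509815336818572211270286240551805124608


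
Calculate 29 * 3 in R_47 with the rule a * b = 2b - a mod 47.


29 * 3 = 2*3 - 29 mod 47
= 6 - 29 mod 47
= -23 mod 47 = 24

24


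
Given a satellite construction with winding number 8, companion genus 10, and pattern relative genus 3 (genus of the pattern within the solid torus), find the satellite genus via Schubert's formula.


Schubert: g(satellite) = g_rel(pattern) + |winding| * g(companion),
where g_rel(pattern) is the genus of the pattern relative to the solid torus.
= 3 + 8 * 10
= 3 + 80 = 83

83


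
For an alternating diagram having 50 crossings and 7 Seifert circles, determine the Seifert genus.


For alternating knots, g = (c - s + 1)/2.
= (50 - 7 + 1)/2
= 44/2 = 22

22


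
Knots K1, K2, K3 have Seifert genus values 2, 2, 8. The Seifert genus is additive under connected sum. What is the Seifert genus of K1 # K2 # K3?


The Seifert genus is additive under connected sum.
Seifert genus(K1 # K2 # K3) = (2) + (2) + (8)
= 12

12


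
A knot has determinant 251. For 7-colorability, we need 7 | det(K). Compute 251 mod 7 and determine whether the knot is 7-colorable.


Step 1: A knot is p-colorable if and only if p divides its determinant.
Step 2: Compute 251 mod 7.
251 = 35 * 7 + 6
Step 3: 251 mod 7 = 6
Step 4: The knot is 7-colorable: no

6


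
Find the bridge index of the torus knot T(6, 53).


The bridge number of T(p,q) is min(p,q).
min(6, 53) = 6

6


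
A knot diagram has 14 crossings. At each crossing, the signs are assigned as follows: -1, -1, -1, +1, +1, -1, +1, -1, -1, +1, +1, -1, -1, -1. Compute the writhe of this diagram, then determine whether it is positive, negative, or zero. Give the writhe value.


Step 1: Count positive crossings (+1).
Positive crossings: 5
Step 2: Count negative crossings (-1).
Negative crossings: 9
Step 3: Writhe = (positive) - (negative)
w = 5 - 9 = -4
Step 4: |w| = 4, and w is negative

-4


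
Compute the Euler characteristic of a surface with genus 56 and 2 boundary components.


chi = 2 - 2g - b
= 2 - 2*56 - 2
= 2 - 112 - 2 = -112

-112


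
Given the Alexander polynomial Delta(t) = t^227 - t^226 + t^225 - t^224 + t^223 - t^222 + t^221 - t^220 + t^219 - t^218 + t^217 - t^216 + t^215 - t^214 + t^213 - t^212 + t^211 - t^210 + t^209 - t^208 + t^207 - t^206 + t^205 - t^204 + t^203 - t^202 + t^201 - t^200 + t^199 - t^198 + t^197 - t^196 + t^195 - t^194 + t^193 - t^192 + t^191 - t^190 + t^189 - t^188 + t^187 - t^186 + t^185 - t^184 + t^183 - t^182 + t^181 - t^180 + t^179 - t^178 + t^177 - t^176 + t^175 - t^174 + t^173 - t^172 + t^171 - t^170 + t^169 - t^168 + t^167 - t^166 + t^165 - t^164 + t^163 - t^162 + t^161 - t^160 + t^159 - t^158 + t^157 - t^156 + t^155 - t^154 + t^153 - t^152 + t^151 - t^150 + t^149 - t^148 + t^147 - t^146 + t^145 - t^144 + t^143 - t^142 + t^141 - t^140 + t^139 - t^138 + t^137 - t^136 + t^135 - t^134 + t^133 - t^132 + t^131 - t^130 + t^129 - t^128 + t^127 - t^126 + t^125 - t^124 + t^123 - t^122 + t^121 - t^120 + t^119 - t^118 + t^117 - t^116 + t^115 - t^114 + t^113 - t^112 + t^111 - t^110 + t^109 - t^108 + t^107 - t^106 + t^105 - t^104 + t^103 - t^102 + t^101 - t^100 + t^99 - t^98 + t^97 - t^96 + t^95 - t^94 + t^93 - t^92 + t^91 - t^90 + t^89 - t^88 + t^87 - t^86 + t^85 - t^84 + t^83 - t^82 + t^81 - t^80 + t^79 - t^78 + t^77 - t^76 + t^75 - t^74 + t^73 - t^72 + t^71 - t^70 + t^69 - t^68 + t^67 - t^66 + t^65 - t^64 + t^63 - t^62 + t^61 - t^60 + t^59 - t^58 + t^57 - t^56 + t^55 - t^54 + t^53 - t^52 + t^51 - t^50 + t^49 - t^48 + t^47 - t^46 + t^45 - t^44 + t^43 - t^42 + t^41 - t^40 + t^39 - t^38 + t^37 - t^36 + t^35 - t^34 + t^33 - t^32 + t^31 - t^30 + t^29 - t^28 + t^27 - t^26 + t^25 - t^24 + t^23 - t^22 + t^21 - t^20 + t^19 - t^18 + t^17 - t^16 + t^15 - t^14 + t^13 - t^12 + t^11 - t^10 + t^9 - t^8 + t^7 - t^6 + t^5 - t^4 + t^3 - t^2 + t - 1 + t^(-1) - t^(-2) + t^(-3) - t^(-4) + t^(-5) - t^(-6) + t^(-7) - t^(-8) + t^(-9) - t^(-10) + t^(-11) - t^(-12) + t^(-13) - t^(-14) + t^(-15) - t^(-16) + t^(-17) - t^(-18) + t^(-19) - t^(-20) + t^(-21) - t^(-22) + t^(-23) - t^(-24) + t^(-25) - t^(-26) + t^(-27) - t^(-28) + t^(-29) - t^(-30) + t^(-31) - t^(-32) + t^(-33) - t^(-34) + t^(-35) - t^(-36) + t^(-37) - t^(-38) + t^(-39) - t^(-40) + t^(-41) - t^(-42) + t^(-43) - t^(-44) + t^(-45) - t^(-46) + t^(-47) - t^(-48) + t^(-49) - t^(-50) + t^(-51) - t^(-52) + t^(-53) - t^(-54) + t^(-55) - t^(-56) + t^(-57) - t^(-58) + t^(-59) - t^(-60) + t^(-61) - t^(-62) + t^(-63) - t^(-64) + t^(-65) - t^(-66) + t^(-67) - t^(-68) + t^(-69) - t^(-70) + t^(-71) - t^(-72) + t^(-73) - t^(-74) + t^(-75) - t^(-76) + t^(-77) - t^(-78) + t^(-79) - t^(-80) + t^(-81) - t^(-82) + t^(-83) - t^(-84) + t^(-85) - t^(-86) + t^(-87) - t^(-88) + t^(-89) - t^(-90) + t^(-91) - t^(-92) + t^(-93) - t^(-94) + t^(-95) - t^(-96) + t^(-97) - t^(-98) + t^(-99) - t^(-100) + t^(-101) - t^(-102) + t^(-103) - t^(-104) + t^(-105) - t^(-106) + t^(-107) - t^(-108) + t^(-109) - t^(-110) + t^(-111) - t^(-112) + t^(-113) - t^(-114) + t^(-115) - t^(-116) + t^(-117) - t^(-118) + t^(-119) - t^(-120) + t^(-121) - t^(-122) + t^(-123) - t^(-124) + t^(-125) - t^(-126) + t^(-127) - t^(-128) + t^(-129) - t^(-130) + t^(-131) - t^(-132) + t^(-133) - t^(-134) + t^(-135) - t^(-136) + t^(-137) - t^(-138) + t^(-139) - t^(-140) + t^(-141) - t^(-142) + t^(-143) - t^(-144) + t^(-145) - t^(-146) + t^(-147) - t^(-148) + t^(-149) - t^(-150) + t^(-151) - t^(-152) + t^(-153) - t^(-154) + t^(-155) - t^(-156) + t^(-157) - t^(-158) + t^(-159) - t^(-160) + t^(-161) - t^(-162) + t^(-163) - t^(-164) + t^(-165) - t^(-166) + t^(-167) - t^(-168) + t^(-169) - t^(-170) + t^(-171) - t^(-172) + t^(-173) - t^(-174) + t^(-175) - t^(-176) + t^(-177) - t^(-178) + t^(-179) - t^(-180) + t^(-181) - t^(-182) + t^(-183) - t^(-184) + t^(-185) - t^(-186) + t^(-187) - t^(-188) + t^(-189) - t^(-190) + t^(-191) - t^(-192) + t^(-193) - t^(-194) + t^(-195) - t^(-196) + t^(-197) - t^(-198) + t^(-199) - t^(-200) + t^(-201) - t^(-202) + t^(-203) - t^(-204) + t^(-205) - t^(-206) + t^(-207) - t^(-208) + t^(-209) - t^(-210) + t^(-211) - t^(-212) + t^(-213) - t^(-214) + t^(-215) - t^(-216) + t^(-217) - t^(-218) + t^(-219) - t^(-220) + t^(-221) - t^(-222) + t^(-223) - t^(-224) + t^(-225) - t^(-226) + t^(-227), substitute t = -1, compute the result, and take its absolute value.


Step 1: The polynomial has 455 terms with alternating signs, exponents from 227 down to -227.
Step 2: Substitute t = -1. The i-th term has coefficient (-1)^i and exponent (m-i),
  so its value is (-1)^i * (-1)^(m-i) = (-1)^m = -1 for every i.
Step 3: All 455 terms equal -1, so Delta(-1) = 455 * (-1) = -455
Step 4: |Delta(-1)| = 455

455


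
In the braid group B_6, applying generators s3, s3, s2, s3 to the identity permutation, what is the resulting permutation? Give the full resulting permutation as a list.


Starting with identity [1, 2, 3, 4, 5, 6].
Apply generators in sequence:
  After s3: [1, 2, 4, 3, 5, 6]
  After s3: [1, 2, 3, 4, 5, 6]
  After s2: [1, 3, 2, 4, 5, 6]
  After s3: [1, 3, 4, 2, 5, 6]
Final permutation: [1, 3, 4, 2, 5, 6]

[1, 3, 4, 2, 5, 6]


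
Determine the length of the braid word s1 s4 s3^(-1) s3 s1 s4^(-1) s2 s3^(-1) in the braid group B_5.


The word length counts the number of generators (including inverses).
Listing each generator: s1, s4, s3^(-1), s3, s1, s4^(-1), s2, s3^(-1)
There are 8 generators in this braid word.

8


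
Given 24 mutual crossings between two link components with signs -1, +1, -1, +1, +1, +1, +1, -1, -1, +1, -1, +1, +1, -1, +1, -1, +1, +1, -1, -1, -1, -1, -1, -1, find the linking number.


Step 1: Count positive crossings: 11
Step 2: Count negative crossings: 13
Step 3: Sum of signs = 11 - 13 = -2
Step 4: Linking number = sum/2 = -2/2 = -1

-1


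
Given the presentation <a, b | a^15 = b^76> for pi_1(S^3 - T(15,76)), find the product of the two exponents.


The relation is a^15 = b^76.
Product of exponents = 15 * 76
= 1140

1140


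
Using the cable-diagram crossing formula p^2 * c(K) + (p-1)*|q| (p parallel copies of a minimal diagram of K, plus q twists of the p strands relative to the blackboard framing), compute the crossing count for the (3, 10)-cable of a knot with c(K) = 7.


Step 1: Each of the c(K) crossings of the companion diagram becomes p*p = p^2 crossings among the p parallel strands, and each of the |q| twists s_1 s_2 ... s_(p-1) adds (p-1) crossings.
  Crossings = p^2 * c(K) + (p-1)*|q|
Step 2: = 3^2 * 7 + (3-1)*10
Step 3: = 9*7 + 2*10
Step 4: = 63 + 20 = 83

83


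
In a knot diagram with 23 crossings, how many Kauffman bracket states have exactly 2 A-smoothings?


We choose which 2 of 23 crossings get A-smoothings.
C(23, 2) = 23! / (2! * 21!)
= 253

253


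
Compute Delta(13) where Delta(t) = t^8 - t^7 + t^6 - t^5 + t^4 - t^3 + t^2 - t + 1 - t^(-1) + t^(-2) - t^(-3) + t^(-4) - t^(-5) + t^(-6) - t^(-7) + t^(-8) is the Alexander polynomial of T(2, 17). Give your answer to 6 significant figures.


Substituting t = 13 into Delta(t) = t^8 - t^7 + t^6 - t^5 + t^4 - t^3 + t^2 - t + 1 - t^(-1) + t^(-2) - t^(-3) + t^(-4) - t^(-5) + t^(-6) - t^(-7) + t^(-8):
Term values: (815730721) + (-62748517) + (4826809) + (-371293) + (28561) + (-2197) + (169) + (-13) + (1) + (-0.0769231) + (0.00591716) + (-0.000455166) + (3.50128e-05) + (-2.69329e-06) + (2.07176e-07) + (-1.59366e-08) + (1.22589e-09)
Sum = 757464240.9
Rounded to 6 significant figures: 7.57464e+08

7.57464e+08


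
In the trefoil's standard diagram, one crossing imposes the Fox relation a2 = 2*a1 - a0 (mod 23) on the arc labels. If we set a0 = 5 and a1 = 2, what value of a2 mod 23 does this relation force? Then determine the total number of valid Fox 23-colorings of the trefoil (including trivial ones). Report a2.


Step 1: Apply the given crossing relation 2*a1 - a0 - a2 = 0 (mod 23).
  a2 = 2*a1 - a0 mod 23
  a2 = 2*2 - 5 mod 23
  a2 = 4 - 5 mod 23
  a2 = -1 mod 23 = 22
Step 2: The trefoil has determinant 3.
  Number of Fox p-colorings (p prime) is p^2 if p = 3, else p.
  Since 23 does not divide 3, only trivial (constant) colorings exist.
  (So the trial a0 = 5, a1 = 2 with a0 != a1 does NOT extend to a valid coloring of the whole trefoil: the other two crossing relations require 3*(a1 - a0) = 0 (mod 23), which fails.)
  Total colorings = 23
Step 3: a2 = 22, total Fox 23-colorings = 23

22


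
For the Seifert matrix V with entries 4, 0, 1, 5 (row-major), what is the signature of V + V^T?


Step 1: V + V^T = [[8, 1], [1, 10]]
Step 2: trace = 18, det = 79
Step 3: Discriminant = 18^2 - 4*79 = 8
Step 4: Eigenvalues: 10.4142, 7.58579
Step 5: Signature = (# positive eigenvalues) - (# negative eigenvalues) = 2

2


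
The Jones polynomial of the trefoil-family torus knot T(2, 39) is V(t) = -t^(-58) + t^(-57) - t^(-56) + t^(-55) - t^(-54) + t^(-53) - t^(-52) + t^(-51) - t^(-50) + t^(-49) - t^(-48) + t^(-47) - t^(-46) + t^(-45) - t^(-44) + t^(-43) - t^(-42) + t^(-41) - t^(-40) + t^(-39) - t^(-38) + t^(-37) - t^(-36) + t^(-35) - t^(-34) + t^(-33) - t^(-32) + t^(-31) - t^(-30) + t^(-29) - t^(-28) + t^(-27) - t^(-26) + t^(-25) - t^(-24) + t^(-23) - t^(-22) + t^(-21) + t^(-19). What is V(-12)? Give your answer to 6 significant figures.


Substituting t = -12 into V(t) = -t^(-58) + t^(-57) - t^(-56) + t^(-55) - t^(-54) + t^(-53) - t^(-52) + t^(-51) - t^(-50) + t^(-49) - t^(-48) + t^(-47) - t^(-46) + t^(-45) - t^(-44) + t^(-43) - t^(-42) + t^(-41) - t^(-40) + t^(-39) - t^(-38) + t^(-37) - t^(-36) + t^(-35) - t^(-34) + t^(-33) - t^(-32) + t^(-31) - t^(-30) + t^(-29) - t^(-28) + t^(-27) - t^(-26) + t^(-25) - t^(-24) + t^(-23) - t^(-22) + t^(-21) + t^(-19):
  (-)t^(-58) = -2.55557e-63
  (+)t^(-57) = -3.06668e-62
  (-)t^(-56) = -3.68002e-61
  (+)t^(-55) = -4.41602e-60
  (-)t^(-54) = -5.29923e-59
  (+)t^(-53) = -6.35908e-58
  (-)t^(-52) = -7.63089e-57
  (+)t^(-51) = -9.15707e-56
  (-)t^(-50) = -1.09885e-54
  (+)t^(-49) = -1.31862e-53
  (-)t^(-48) = -1.58234e-52
  (+)t^(-47) = -1.89881e-51
  (-)t^(-46) = -2.27857e-50
  (+)t^(-45) = -2.73429e-49
  (-)t^(-44) = -3.28114e-48
  (+)t^(-43) = -3.93737e-47
  (-)t^(-42) = -4.72485e-46
  (+)t^(-41) = -5.66982e-45
  (-)t^(-40) = -6.80378e-44
  (+)t^(-39) = -8.16453e-43
  (-)t^(-38) = -9.79744e-42
  (+)t^(-37) = -1.17569e-40
  (-)t^(-36) = -1.41083e-39
  (+)t^(-35) = -1.693e-38
  (-)t^(-34) = -2.0316e-37
  (+)t^(-33) = -2.43792e-36
  (-)t^(-32) = -2.9255e-35
  (+)t^(-31) = -3.5106e-34
  (-)t^(-30) = -4.21272e-33
  (+)t^(-29) = -5.05526e-32
  (-)t^(-28) = -6.06632e-31
  (+)t^(-27) = -7.27958e-30
  (-)t^(-26) = -8.7355e-29
  (+)t^(-25) = -1.04826e-27
  (-)t^(-24) = -1.25791e-26
  (+)t^(-23) = -1.50949e-25
  (-)t^(-22) = -1.81139e-24
  (+)t^(-21) = -2.17367e-23
  (+)t^(-19) = -3.13009e-21
Sum = (-2.55557e-63) + (-3.06668e-62) + (-3.68002e-61) + (-4.41602e-60) + (-5.29923e-59) + (-6.35908e-58) + (-7.63089e-57) + (-9.15707e-56) + (-1.09885e-54) + (-1.31862e-53) + (-1.58234e-52) + (-1.89881e-51) + (-2.27857e-50) + (-2.73429e-49) + (-3.28114e-48) + (-3.93737e-47) + (-4.72485e-46) + (-5.66982e-45) + (-6.80378e-44) + (-8.16453e-43) + (-9.79744e-42) + (-1.17569e-40) + (-1.41083e-39) + (-1.693e-38) + (-2.0316e-37) + (-2.43792e-36) + (-2.9255e-35) + (-3.5106e-34) + (-4.21272e-33) + (-5.05526e-32) + (-6.06632e-31) + (-7.27958e-30) + (-8.7355e-29) + (-1.04826e-27) + (-1.25791e-26) + (-1.50949e-25) + (-1.81139e-24) + (-2.17367e-23) + (-3.13009e-21)
= -3.153799172e-21
Rounded to 6 significant figures: -3.1538e-21

-3.1538e-21


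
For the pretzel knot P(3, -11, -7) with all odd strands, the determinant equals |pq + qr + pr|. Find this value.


Step 1: Compute pq + qr + pr.
pq = 3*(-11) = -33
qr = (-11)*(-7) = 77
pr = 3*(-7) = -21
pq + qr + pr = -33 + 77 + (-21) = 23
Step 2: Take absolute value.
det(P(3,-11,-7)) = |23| = 23

23


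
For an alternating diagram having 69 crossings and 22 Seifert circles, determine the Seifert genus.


For alternating knots, g = (c - s + 1)/2.
= (69 - 22 + 1)/2
= 48/2 = 24

24


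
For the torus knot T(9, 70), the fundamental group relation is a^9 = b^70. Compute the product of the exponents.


The relation is a^9 = b^70.
Product of exponents = 9 * 70
= 630

630


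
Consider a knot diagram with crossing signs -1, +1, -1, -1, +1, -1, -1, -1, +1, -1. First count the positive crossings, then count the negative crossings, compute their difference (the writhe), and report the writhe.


Step 1: Count positive crossings (+1).
Positive crossings: 3
Step 2: Count negative crossings (-1).
Negative crossings: 7
Step 3: Writhe = (positive) - (negative)
w = 3 - 7 = -4
Step 4: |w| = 4, and w is negative

-4


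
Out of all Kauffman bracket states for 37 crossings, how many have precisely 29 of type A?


We choose which 29 of 37 crossings get A-smoothings.
C(37, 29) = 37! / (29! * 8!)
= 38608020

38608020


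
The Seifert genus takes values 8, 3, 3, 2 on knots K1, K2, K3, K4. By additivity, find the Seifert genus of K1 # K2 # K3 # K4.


The Seifert genus is additive under connected sum.
Seifert genus(K1 # K2 # K3 # K4) = (8) + (3) + (3) + (2)
= 16

16


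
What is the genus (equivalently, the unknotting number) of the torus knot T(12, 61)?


For a torus knot T(p,q), both the unknotting number and genus equal (p-1)(q-1)/2.
= (12-1)(61-1)/2
= 11*60/2
= 660/2 = 330

330


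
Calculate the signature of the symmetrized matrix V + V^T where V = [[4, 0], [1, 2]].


Step 1: V + V^T = [[8, 1], [1, 4]]
Step 2: trace = 12, det = 31
Step 3: Discriminant = 12^2 - 4*31 = 20
Step 4: Eigenvalues: 8.23607, 3.76393
Step 5: Signature = (# positive eigenvalues) - (# negative eigenvalues) = 2

2


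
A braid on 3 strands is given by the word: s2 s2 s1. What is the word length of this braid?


The word length counts the number of generators (including inverses).
Listing each generator: s2, s2, s1
There are 3 generators in this braid word.

3


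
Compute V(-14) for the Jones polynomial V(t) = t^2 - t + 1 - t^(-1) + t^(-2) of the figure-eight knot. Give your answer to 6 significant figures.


Substituting t = -14 into V(t) = t^2 - t + 1 - t^(-1) + t^(-2):
  (+)t^(2) = 196
  (-)t^(1) = 14
  (+)t^(0) = 1
  (-)t^(-1) = 0.0714286
  (+)t^(-2) = 0.00510204
Sum = (196) + (14) + (1) + (0.0714286) + (0.00510204)
= 211.0765306
Rounded to 6 significant figures: 211.077

211.077


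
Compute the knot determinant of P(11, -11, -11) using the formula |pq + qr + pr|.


Step 1: Compute pq + qr + pr.
pq = 11*(-11) = -121
qr = (-11)*(-11) = 121
pr = 11*(-11) = -121
pq + qr + pr = -121 + 121 + (-121) = -121
Step 2: Take absolute value.
det(P(11,-11,-11)) = |-121| = 121

121


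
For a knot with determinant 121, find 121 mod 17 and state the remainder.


Step 1: A knot is p-colorable if and only if p divides its determinant.
Step 2: Compute 121 mod 17.
121 = 7 * 17 + 2
Step 3: 121 mod 17 = 2
Step 4: The knot is 17-colorable: no

2


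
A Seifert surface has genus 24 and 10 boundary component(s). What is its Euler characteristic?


chi = 2 - 2g - b
= 2 - 2*24 - 10
= 2 - 48 - 10 = -56

-56


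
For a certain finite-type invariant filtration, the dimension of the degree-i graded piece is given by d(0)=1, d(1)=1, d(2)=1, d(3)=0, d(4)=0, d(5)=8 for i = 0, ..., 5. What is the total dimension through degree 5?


Total dimension = d(0) + d(1) + ... + d(5)
= 1 + 1 + 1 + 0 + 0 + 8
= 11

11


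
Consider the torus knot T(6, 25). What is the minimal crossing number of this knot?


For a torus knot T(p, q) with gcd(p,q)=1,
the crossing number is min(p*(q-1), q*(p-1)).
p*(q-1) = 6*24 = 144
q*(p-1) = 25*5 = 125
min(144, 125) = 125

125


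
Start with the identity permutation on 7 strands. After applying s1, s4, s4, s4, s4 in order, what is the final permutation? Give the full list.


Starting with identity [1, 2, 3, 4, 5, 6, 7].
Apply generators in sequence:
  After s1: [2, 1, 3, 4, 5, 6, 7]
  After s4: [2, 1, 3, 5, 4, 6, 7]
  After s4: [2, 1, 3, 4, 5, 6, 7]
  After s4: [2, 1, 3, 5, 4, 6, 7]
  After s4: [2, 1, 3, 4, 5, 6, 7]
Final permutation: [2, 1, 3, 4, 5, 6, 7]

[2, 1, 3, 4, 5, 6, 7]


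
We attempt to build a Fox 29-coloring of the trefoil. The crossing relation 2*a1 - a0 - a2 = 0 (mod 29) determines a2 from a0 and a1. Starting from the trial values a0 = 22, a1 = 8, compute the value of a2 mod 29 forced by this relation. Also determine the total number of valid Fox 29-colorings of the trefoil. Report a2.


Step 1: Apply the given crossing relation 2*a1 - a0 - a2 = 0 (mod 29).
  a2 = 2*a1 - a0 mod 29
  a2 = 2*8 - 22 mod 29
  a2 = 16 - 22 mod 29
  a2 = -6 mod 29 = 23
Step 2: The trefoil has determinant 3.
  Number of Fox p-colorings (p prime) is p^2 if p = 3, else p.
  Since 29 does not divide 3, only trivial (constant) colorings exist.
  (So the trial a0 = 22, a1 = 8 with a0 != a1 does NOT extend to a valid coloring of the whole trefoil: the other two crossing relations require 3*(a1 - a0) = 0 (mod 29), which fails.)
  Total colorings = 29
Step 3: a2 = 23, total Fox 29-colorings = 29

23


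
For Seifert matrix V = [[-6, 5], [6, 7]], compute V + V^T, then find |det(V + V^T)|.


Step 1: Form V + V^T where V = [[-6, 5], [6, 7]]
  V^T = [[-6, 6], [5, 7]]
  V + V^T = [[-12, 11], [11, 14]]
Step 2: det(V + V^T) = (-12)*14 - 11*11
  = -168 - 121 = -289
Step 3: Knot determinant = |det(V + V^T)| = |-289| = 289

289


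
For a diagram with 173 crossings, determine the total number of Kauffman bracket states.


Each crossing contributes 2 choices (A-smoothing or B-smoothing).
Total states = 2^173 = 11972621413014756705924586149611790497021399392059392

11972621413014756705924586149611790497021399392059392


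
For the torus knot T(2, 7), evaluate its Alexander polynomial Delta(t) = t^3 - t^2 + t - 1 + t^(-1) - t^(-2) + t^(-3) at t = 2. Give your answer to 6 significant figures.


Substituting t = 2 into Delta(t) = t^3 - t^2 + t - 1 + t^(-1) - t^(-2) + t^(-3):
Term values: (8) + (-4) + (2) + (-1) + (0.5) + (-0.25) + (0.125)
Sum = 5.375
Rounded to 6 significant figures: 5.375

5.375


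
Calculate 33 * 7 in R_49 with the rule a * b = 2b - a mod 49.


33 * 7 = 2*7 - 33 mod 49
= 14 - 33 mod 49
= -19 mod 49 = 30

30


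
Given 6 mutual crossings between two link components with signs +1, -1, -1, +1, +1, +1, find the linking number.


Step 1: Count positive crossings: 4
Step 2: Count negative crossings: 2
Step 3: Sum of signs = 4 - 2 = 2
Step 4: Linking number = sum/2 = 2/2 = 1

1


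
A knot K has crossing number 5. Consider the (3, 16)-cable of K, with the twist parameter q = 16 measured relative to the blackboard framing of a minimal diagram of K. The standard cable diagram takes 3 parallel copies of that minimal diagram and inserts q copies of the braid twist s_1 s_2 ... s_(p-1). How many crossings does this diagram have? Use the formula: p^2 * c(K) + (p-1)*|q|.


Step 1: Each of the c(K) crossings of the companion diagram becomes p*p = p^2 crossings among the p parallel strands, and each of the |q| twists s_1 s_2 ... s_(p-1) adds (p-1) crossings.
  Crossings = p^2 * c(K) + (p-1)*|q|
Step 2: = 3^2 * 5 + (3-1)*16
Step 3: = 9*5 + 2*16
Step 4: = 45 + 32 = 77

77


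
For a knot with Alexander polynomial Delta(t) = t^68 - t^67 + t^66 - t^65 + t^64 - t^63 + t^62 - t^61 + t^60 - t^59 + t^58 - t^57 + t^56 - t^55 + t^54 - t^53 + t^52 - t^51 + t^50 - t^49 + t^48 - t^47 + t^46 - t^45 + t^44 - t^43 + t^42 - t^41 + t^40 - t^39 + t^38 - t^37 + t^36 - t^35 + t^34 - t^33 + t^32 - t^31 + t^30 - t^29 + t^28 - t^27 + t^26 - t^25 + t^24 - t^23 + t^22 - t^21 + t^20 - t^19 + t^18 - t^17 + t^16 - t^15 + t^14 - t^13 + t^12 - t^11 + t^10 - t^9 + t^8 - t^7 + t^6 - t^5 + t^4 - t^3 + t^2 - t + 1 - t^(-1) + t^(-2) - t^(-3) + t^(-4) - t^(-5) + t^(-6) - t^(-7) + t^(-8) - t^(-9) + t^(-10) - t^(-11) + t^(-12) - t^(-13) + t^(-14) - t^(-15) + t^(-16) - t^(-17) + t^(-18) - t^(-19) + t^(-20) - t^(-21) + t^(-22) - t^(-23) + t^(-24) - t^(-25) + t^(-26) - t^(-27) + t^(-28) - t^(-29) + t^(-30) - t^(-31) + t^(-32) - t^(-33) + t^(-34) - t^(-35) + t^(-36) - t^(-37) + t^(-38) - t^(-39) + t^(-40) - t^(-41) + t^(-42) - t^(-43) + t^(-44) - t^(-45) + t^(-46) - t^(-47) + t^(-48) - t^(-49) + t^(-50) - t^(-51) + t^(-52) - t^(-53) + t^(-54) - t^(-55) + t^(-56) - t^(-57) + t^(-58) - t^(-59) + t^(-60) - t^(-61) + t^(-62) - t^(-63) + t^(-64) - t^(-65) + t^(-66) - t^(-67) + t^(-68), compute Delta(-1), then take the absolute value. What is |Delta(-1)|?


Step 1: The polynomial has 137 terms with alternating signs, exponents from 68 down to -68.
Step 2: Substitute t = -1. The i-th term has coefficient (-1)^i and exponent (m-i),
  so its value is (-1)^i * (-1)^(m-i) = (-1)^m = 1 for every i.
Step 3: All 137 terms equal 1, so Delta(-1) = 137 * (1) = 137
Step 4: |Delta(-1)| = 137

137


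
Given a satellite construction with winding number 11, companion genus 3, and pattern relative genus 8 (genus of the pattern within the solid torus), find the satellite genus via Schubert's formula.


Schubert: g(satellite) = g_rel(pattern) + |winding| * g(companion),
where g_rel(pattern) is the genus of the pattern relative to the solid torus.
= 8 + 11 * 3
= 8 + 33 = 41

41


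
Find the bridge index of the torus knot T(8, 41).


The bridge number of T(p,q) is min(p,q).
min(8, 41) = 8

8


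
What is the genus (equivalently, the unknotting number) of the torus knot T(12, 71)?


For a torus knot T(p,q), both the unknotting number and genus equal (p-1)(q-1)/2.
= (12-1)(71-1)/2
= 11*70/2
= 770/2 = 385

385


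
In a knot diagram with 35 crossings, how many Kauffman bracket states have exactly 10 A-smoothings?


We choose which 10 of 35 crossings get A-smoothings.
C(35, 10) = 35! / (10! * 25!)
= 183579396

183579396


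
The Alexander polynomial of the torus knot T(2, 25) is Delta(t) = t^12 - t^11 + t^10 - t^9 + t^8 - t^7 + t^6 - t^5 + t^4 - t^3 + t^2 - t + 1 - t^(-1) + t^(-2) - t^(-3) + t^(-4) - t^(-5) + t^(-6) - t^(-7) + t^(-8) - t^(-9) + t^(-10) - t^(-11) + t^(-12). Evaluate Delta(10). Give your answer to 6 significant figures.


Substituting t = 10 into Delta(t) = t^12 - t^11 + t^10 - t^9 + t^8 - t^7 + t^6 - t^5 + t^4 - t^3 + t^2 - t + 1 - t^(-1) + t^(-2) - t^(-3) + t^(-4) - t^(-5) + t^(-6) - t^(-7) + t^(-8) - t^(-9) + t^(-10) - t^(-11) + t^(-12):
Term values: (1000000000000) + (-100000000000) + (10000000000) + (-1000000000) + (100000000) + (-10000000) + (1000000) + (-100000) + (10000) + (-1000) + (100) + (-10) + (1) + (-0.1) + (0.01) + (-0.001) + (0.0001) + (-1e-05) + (1e-06) + (-1e-07) + (1e-08) + (-1e-09) + (1e-10) + (-1e-11) + (1e-12)
Sum = 9.090909091e+11
Rounded to 6 significant figures: 9.09091e+11

9.09091e+11


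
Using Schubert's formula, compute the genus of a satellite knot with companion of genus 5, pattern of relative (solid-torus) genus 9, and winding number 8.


Schubert: g(satellite) = g_rel(pattern) + |winding| * g(companion),
where g_rel(pattern) is the genus of the pattern relative to the solid torus.
= 9 + 8 * 5
= 9 + 40 = 49

49


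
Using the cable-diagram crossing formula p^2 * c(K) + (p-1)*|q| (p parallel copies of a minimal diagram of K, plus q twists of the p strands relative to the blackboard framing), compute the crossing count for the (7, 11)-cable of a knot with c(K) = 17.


Step 1: Each of the c(K) crossings of the companion diagram becomes p*p = p^2 crossings among the p parallel strands, and each of the |q| twists s_1 s_2 ... s_(p-1) adds (p-1) crossings.
  Crossings = p^2 * c(K) + (p-1)*|q|
Step 2: = 7^2 * 17 + (7-1)*11
Step 3: = 49*17 + 6*11
Step 4: = 833 + 66 = 899

899


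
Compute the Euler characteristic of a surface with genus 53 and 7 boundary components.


chi = 2 - 2g - b
= 2 - 2*53 - 7
= 2 - 106 - 7 = -111

-111


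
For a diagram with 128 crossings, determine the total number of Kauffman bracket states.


Each crossing contributes 2 choices (A-smoothing or B-smoothing).
Total states = 2^128 = 340282366920938463463374607431768211456

340282366920938463463374607431768211456


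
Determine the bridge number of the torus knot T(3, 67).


The bridge number of T(p,q) is min(p,q).
min(3, 67) = 3

3


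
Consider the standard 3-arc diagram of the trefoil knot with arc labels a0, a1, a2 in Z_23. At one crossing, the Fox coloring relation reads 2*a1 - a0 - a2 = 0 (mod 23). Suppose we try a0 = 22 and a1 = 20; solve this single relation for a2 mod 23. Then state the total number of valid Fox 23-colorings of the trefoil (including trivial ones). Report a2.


Step 1: Apply the given crossing relation 2*a1 - a0 - a2 = 0 (mod 23).
  a2 = 2*a1 - a0 mod 23
  a2 = 2*20 - 22 mod 23
  a2 = 40 - 22 mod 23
  a2 = 18 mod 23 = 18
Step 2: The trefoil has determinant 3.
  Number of Fox p-colorings (p prime) is p^2 if p = 3, else p.
  Since 23 does not divide 3, only trivial (constant) colorings exist.
  (So the trial a0 = 22, a1 = 20 with a0 != a1 does NOT extend to a valid coloring of the whole trefoil: the other two crossing relations require 3*(a1 - a0) = 0 (mod 23), which fails.)
  Total colorings = 23
Step 3: a2 = 18, total Fox 23-colorings = 23

18


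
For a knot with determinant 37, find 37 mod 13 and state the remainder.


Step 1: A knot is p-colorable if and only if p divides its determinant.
Step 2: Compute 37 mod 13.
37 = 2 * 13 + 11
Step 3: 37 mod 13 = 11
Step 4: The knot is 13-colorable: no

11


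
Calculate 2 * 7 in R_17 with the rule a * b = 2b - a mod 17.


2 * 7 = 2*7 - 2 mod 17
= 14 - 2 mod 17
= 12 mod 17 = 12

12


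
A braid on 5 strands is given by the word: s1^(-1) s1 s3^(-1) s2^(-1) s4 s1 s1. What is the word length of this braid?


The word length counts the number of generators (including inverses).
Listing each generator: s1^(-1), s1, s3^(-1), s2^(-1), s4, s1, s1
There are 7 generators in this braid word.

7


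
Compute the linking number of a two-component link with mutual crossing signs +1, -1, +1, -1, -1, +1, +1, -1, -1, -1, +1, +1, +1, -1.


Step 1: Count positive crossings: 7
Step 2: Count negative crossings: 7
Step 3: Sum of signs = 7 - 7 = 0
Step 4: Linking number = sum/2 = 0/2 = 0

0


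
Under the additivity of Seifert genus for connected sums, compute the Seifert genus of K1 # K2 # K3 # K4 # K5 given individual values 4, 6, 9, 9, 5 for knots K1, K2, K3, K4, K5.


The Seifert genus is additive under connected sum.
Seifert genus(K1 # K2 # K3 # K4 # K5) = (4) + (6) + (9) + (9) + (5)
= 33

33


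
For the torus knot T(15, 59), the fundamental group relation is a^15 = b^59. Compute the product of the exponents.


The relation is a^15 = b^59.
Product of exponents = 15 * 59
= 885

885


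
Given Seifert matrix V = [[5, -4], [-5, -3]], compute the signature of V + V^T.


Step 1: V + V^T = [[10, -9], [-9, -6]]
Step 2: trace = 4, det = -141
Step 3: Discriminant = 4^2 - 4*(-141) = 580
Step 4: Eigenvalues: 14.0416, -10.0416
Step 5: Signature = (# positive eigenvalues) - (# negative eigenvalues) = 0

0


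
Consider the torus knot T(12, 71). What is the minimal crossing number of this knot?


For a torus knot T(p, q) with gcd(p,q)=1,
the crossing number is min(p*(q-1), q*(p-1)).
p*(q-1) = 12*70 = 840
q*(p-1) = 71*11 = 781
min(840, 781) = 781

781


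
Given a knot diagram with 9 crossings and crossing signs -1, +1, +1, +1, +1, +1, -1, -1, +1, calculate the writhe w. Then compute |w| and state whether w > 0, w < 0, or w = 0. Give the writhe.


Step 1: Count positive crossings (+1).
Positive crossings: 6
Step 2: Count negative crossings (-1).
Negative crossings: 3
Step 3: Writhe = (positive) - (negative)
w = 6 - 3 = 3
Step 4: |w| = 3, and w is positive

3


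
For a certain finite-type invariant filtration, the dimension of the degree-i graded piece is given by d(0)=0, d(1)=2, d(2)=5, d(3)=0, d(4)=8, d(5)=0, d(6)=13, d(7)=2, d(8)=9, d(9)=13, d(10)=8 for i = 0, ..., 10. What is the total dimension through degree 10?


Total dimension = d(0) + d(1) + ... + d(10)
= 0 + 2 + 5 + 0 + 8 + 0 + 13 + 2 + 9 + 13 + 8
= 60

60


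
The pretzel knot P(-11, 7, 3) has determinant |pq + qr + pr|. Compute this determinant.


Step 1: Compute pq + qr + pr.
pq = (-11)*7 = -77
qr = 7*3 = 21
pr = (-11)*3 = -33
pq + qr + pr = -77 + 21 + (-33) = -89
Step 2: Take absolute value.
det(P(-11,7,3)) = |-89| = 89

89


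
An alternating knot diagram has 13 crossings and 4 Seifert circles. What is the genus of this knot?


For alternating knots, g = (c - s + 1)/2.
= (13 - 4 + 1)/2
= 10/2 = 5

5


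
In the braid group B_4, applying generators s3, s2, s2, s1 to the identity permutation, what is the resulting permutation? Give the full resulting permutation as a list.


Starting with identity [1, 2, 3, 4].
Apply generators in sequence:
  After s3: [1, 2, 4, 3]
  After s2: [1, 4, 2, 3]
  After s2: [1, 2, 4, 3]
  After s1: [2, 1, 4, 3]
Final permutation: [2, 1, 4, 3]

[2, 1, 4, 3]


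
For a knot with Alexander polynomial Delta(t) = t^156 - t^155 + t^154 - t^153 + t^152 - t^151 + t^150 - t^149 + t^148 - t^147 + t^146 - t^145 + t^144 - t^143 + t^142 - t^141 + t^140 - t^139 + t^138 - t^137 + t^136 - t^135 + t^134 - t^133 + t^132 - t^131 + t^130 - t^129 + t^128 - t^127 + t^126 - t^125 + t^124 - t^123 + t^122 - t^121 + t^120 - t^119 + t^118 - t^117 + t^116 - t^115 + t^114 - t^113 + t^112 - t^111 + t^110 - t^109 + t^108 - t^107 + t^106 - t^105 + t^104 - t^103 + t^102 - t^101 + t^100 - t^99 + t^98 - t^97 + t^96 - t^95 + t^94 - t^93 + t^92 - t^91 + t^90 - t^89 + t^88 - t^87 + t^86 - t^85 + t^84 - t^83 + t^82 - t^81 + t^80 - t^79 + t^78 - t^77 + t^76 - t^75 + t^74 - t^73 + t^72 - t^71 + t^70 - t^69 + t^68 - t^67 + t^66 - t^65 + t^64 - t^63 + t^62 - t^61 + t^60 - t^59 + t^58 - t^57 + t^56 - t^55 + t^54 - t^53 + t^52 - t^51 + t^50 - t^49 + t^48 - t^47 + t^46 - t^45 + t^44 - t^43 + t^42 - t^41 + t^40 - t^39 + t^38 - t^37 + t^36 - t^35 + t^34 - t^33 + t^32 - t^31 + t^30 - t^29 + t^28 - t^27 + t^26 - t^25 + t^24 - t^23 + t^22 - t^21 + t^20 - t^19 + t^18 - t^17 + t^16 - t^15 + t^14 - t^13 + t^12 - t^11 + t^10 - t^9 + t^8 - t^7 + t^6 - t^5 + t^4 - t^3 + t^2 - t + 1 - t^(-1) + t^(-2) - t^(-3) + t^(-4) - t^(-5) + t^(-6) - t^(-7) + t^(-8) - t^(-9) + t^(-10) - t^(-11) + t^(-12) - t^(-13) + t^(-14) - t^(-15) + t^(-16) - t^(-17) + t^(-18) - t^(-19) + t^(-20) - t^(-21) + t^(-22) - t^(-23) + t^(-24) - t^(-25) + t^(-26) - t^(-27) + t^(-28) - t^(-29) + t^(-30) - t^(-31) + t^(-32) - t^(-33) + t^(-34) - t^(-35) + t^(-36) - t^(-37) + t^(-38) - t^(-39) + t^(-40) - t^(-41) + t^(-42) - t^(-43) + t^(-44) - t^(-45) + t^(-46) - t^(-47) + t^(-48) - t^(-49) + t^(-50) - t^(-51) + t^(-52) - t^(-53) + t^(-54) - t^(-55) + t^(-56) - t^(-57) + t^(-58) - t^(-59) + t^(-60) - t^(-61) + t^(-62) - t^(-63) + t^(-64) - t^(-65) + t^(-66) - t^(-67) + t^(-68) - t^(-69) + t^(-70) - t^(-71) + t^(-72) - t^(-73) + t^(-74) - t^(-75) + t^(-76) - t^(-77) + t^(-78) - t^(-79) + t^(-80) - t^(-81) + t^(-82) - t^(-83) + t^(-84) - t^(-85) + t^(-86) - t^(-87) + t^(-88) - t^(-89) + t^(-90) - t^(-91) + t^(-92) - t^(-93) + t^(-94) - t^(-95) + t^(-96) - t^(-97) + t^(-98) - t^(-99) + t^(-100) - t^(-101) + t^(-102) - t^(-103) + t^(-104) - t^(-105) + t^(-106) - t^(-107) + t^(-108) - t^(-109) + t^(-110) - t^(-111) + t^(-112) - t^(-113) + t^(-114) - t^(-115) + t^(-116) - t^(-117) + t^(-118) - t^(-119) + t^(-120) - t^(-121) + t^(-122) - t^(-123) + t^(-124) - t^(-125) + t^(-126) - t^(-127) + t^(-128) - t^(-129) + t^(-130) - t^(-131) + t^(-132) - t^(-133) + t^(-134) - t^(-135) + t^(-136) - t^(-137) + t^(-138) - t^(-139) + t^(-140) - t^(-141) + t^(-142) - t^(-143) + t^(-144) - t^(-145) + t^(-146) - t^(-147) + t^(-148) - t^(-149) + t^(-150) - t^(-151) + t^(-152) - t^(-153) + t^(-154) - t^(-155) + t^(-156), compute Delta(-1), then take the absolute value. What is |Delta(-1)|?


Step 1: The polynomial has 313 terms with alternating signs, exponents from 156 down to -156.
Step 2: Substitute t = -1. The i-th term has coefficient (-1)^i and exponent (m-i),
  so its value is (-1)^i * (-1)^(m-i) = (-1)^m = 1 for every i.
Step 3: All 313 terms equal 1, so Delta(-1) = 313 * (1) = 313
Step 4: |Delta(-1)| = 313

313


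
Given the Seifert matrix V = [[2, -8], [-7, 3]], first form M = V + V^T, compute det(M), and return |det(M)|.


Step 1: Form V + V^T where V = [[2, -8], [-7, 3]]
  V^T = [[2, -7], [-8, 3]]
  V + V^T = [[4, -15], [-15, 6]]
Step 2: det(V + V^T) = 4*6 - (-15)*(-15)
  = 24 - 225 = -201
Step 3: Knot determinant = |det(V + V^T)| = |-201| = 201

201


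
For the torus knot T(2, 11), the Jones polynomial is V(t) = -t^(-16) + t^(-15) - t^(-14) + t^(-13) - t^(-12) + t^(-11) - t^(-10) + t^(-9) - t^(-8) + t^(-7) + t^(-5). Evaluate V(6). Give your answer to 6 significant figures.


Substituting t = 6 into V(t) = -t^(-16) + t^(-15) - t^(-14) + t^(-13) - t^(-12) + t^(-11) - t^(-10) + t^(-9) - t^(-8) + t^(-7) + t^(-5):
  (-)t^(-16) = -3.5447e-13
  (+)t^(-15) = 2.12682e-12
  (-)t^(-14) = -1.27609e-11
  (+)t^(-13) = 7.65656e-11
  (-)t^(-12) = -4.59394e-10
  (+)t^(-11) = 2.75636e-09
  (-)t^(-10) = -1.65382e-08
  (+)t^(-9) = 9.9229e-08
  (-)t^(-8) = -5.95374e-07
  (+)t^(-7) = 3.57225e-06
  (+)t^(-5) = 0.000128601
Sum = (-3.5447e-13) + (2.12682e-12) + (-1.27609e-11) + (7.65656e-11) + (-4.59394e-10) + (2.75636e-09) + (-1.65382e-08) + (9.9229e-08) + (-5.95374e-07) + (3.57225e-06) + (0.000128601)
= 0.0001316627474
Rounded to 6 significant figures: 0.000131663

0.000131663


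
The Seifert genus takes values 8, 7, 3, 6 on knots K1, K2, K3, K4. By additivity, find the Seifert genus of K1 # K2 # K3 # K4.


The Seifert genus is additive under connected sum.
Seifert genus(K1 # K2 # K3 # K4) = (8) + (7) + (3) + (6)
= 24

24


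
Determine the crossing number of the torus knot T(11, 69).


For a torus knot T(p, q) with gcd(p,q)=1,
the crossing number is min(p*(q-1), q*(p-1)).
p*(q-1) = 11*68 = 748
q*(p-1) = 69*10 = 690
min(748, 690) = 690

690


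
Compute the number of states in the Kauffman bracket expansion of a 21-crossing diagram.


Each crossing contributes 2 choices (A-smoothing or B-smoothing).
Total states = 2^21 = 2097152

2097152


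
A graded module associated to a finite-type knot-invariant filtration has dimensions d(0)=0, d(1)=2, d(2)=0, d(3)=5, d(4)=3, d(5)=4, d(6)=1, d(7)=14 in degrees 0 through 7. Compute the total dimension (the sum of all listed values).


Total dimension = d(0) + d(1) + ... + d(7)
= 0 + 2 + 0 + 5 + 3 + 4 + 1 + 14
= 29

29


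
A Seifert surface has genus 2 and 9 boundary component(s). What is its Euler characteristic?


chi = 2 - 2g - b
= 2 - 2*2 - 9
= 2 - 4 - 9 = -11

-11


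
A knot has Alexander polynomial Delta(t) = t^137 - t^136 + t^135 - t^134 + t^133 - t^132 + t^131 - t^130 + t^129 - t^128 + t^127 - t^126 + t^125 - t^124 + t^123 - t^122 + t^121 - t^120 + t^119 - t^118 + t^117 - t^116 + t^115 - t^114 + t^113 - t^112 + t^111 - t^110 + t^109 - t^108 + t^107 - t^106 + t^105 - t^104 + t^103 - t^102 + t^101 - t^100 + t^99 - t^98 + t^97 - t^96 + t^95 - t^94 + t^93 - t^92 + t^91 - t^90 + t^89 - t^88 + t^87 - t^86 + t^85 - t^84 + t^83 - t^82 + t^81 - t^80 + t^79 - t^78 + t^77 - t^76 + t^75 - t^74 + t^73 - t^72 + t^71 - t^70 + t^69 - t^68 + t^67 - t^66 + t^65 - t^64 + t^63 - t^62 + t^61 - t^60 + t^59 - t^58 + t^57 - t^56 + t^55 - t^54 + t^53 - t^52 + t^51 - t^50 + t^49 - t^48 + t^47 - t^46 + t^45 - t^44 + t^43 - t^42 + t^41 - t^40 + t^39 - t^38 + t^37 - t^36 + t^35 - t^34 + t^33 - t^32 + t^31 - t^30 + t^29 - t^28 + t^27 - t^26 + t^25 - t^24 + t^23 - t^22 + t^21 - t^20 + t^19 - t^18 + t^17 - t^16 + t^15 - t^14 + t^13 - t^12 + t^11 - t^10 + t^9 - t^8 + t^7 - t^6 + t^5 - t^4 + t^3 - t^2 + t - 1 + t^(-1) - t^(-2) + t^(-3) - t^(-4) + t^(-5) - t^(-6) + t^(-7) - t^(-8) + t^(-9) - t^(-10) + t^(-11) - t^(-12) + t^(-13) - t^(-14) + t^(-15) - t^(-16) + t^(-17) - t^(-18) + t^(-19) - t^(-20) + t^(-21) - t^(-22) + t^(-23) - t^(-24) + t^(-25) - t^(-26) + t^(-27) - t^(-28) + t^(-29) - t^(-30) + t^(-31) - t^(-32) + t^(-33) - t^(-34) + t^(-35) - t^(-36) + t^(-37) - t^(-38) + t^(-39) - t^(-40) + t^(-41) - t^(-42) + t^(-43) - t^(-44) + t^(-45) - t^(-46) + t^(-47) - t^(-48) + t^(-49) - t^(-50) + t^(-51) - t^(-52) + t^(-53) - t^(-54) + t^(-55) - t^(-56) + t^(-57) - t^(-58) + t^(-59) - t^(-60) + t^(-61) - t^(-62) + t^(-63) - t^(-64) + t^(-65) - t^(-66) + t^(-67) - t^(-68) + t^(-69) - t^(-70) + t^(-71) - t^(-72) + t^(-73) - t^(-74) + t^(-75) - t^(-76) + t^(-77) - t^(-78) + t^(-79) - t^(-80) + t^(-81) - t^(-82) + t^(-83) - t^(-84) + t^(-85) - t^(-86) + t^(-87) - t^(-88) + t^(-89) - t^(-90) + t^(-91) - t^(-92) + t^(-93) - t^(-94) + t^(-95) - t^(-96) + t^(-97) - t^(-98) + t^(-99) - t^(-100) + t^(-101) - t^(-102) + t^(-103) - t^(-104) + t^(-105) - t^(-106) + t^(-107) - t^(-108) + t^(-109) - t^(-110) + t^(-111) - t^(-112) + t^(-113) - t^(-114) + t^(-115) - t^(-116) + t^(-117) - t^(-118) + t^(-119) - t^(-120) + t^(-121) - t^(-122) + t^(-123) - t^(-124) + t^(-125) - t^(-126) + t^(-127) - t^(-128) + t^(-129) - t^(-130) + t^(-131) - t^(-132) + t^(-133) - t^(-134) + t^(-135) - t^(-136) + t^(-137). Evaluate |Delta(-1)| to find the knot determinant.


Step 1: The polynomial has 275 terms with alternating signs, exponents from 137 down to -137.
Step 2: Substitute t = -1. The i-th term has coefficient (-1)^i and exponent (m-i),
  so its value is (-1)^i * (-1)^(m-i) = (-1)^m = -1 for every i.
Step 3: All 275 terms equal -1, so Delta(-1) = 275 * (-1) = -275
Step 4: |Delta(-1)| = 275

275
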